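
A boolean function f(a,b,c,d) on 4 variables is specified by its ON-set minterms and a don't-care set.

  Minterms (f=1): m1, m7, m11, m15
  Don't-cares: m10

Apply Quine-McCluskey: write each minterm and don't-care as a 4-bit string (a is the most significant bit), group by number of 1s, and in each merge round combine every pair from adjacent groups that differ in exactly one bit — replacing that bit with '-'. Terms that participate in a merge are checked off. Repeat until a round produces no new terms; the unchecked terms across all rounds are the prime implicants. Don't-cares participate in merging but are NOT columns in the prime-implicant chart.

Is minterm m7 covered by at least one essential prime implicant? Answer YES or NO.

size-2^0 implicants → 0001  0111(✓)  1010(✓)  1011(✓)  1111(✓)
size-2^1 implicants → -111  1-11  101-
Unchecked terms (primes): -111, 0001, 1-11, 101-
Minterm coverage:
  m1 ⊆ 0001 [E]
  m7 ⊆ -111 [E]
  m11 ⊆ 1-11,101-
  m15 ⊆ -111,1-11
E = {-111, 0001}

YES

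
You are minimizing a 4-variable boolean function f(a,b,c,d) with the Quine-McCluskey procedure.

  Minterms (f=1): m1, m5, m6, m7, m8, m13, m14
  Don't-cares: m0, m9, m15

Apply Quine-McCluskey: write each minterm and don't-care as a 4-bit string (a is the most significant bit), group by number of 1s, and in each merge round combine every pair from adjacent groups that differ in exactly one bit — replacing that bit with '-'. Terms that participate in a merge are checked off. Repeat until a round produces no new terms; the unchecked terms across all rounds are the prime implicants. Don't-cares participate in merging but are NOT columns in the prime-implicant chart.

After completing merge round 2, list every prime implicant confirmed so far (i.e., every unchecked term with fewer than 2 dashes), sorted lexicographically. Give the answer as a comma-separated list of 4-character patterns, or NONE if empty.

size-2^0 implicants → 0000(✓)  0001(✓)  0101(✓)  0110(✓)  0111(✓)  1000(✓)  1001(✓)  1101(✓)  1110(✓)  1111(✓)
size-2^1 implicants → -000(✓)  -001(✓)  -101(✓)  -110(✓)  -111(✓)  0-01(✓)  000-(✓)  01-1(✓)  011-(✓)  1-01(✓)  100-(✓)  11-1(✓)  111-(✓)
size-2^2 implicants → --01  -00-  -1-1  -11-
Unchecked terms (primes): --01, -00-, -1-1, -11-

NONE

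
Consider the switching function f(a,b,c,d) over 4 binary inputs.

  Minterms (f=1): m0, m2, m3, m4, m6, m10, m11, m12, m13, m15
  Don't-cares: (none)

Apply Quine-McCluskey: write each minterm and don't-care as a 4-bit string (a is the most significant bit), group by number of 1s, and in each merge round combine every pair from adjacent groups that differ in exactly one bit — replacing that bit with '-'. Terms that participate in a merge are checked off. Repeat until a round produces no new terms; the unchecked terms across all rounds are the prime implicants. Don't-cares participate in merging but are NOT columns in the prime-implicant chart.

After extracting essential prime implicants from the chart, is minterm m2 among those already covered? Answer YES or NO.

Round 0: 0000✓ 0010✓ 0011✓ 0100✓ 0110✓ 1010✓ 1011✓ 1100✓ 1101✓ 1111✓
Round 1: -010✓ -011✓ -100 0-00✓ 0-10✓ 00-0✓ 001-✓ 01-0✓ 1-11 101-✓ 11-1 110-
Round 2: -01- 0--0
PIs = {-01-, -100, 0--0, 1-11, 11-1, 110-}
Coverage chart:
  m0: 0--0 ←essential
  m2: -01-,0--0
  m3: -01- ←essential
  m4: -100,0--0
  m6: 0--0 ←essential
  m10: -01- ←essential
  m11: -01-,1-11
  m12: -100,110-
  m13: 11-1,110-
  m15: 1-11,11-1
Essential: -01-, 0--0

YES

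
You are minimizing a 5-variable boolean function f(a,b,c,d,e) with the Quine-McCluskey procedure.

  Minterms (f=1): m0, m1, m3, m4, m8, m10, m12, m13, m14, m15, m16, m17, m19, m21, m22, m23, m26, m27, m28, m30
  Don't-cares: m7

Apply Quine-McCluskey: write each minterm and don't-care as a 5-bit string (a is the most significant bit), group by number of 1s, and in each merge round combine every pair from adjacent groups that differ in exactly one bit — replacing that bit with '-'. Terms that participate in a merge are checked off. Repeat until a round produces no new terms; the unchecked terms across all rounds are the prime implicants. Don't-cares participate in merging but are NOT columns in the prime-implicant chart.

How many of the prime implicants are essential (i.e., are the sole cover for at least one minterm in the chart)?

[col 0] 00000*, 00001*, 00011*, 00100*, 00111*, 01000*, 01010*, 01100*, 01101*, 01110*, 01111*, 10000*, 10001*, 10011*, 10101*, 10110*, 10111*, 11010*, 11011*, 11100*, 11110*
[col 1] -0000*, -0001*, -0011*, -0111*, -1010*, -1100*, -1110*, 0-000*, 0-100*, 0-111, 00-00*, 00-11*, 000-1*, 0000-*, 01-00*, 01-10*, 010-0*, 011-0*, 011-1*, 0110-*, 0111-*, 1-011, 1-110, 10-01*, 10-11*, 100-1*, 1000-*, 101-1*, 1011-, 11-10*, 1101-, 111-0*
[col 2] -0-11, -00-1, -000-, -1-10, -11-0, 0--00, 01--0, 011--, 10--1
Prime implicants: -0-11, -00-1, -000-, -1-10, -11-0, 0--00, 0-111, 01--0, 011--, 1-011, 1-110, 10--1, 1011-, 1101-
PI chart (minterm → PIs covering it):
  0 | -000-,0--00
  1 | -00-1,-000-
  3 | -0-11,-00-1
  4 | 0--00  (sole → essential)
  8 | 0--00,01--0
  10 | -1-10,01--0
  12 | -11-0,0--00,01--0,011--
  13 | 011--  (sole → essential)
  14 | -1-10,-11-0,01--0,011--
  15 | 0-111,011--
  16 | -000-  (sole → essential)
  17 | -00-1,-000-,10--1
  19 | -0-11,-00-1,1-011,10--1
  21 | 10--1  (sole → essential)
  22 | 1-110,1011-
  23 | -0-11,10--1,1011-
  26 | -1-10,1101-
  27 | 1-011,1101-
  28 | -11-0  (sole → essential)
  30 | -1-10,-11-0,1-110
Essential prime implicants: -000-, -11-0, 0--00, 011--, 10--1

5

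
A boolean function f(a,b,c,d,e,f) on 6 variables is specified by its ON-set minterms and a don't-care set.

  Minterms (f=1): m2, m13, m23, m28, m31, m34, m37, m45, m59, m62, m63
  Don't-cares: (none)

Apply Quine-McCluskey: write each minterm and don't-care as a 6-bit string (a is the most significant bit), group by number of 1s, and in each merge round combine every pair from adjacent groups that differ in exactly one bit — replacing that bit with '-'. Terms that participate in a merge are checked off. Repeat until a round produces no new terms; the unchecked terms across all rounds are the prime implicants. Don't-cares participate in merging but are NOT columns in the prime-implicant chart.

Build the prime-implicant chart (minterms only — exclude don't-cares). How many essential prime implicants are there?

7

size-2^0 implicants → 000010(✓)  001101(✓)  010111(✓)  011100  011111(✓)  100010(✓)  100101(✓)  101101(✓)  111011(✓)  111110(✓)  111111(✓)
size-2^1 implicants → -00010  -01101  -11111  01-111  10-101  111-11  11111-
Unchecked terms (primes): -00010, -01101, -11111, 01-111, 011100, 10-101, 111-11, 11111-
Minterm coverage:
  m2 ⊆ -00010 [E]
  m13 ⊆ -01101 [E]
  m23 ⊆ 01-111 [E]
  m28 ⊆ 011100 [E]
  m31 ⊆ -11111,01-111
  m34 ⊆ -00010 [E]
  m37 ⊆ 10-101 [E]
  m45 ⊆ -01101,10-101
  m59 ⊆ 111-11 [E]
  m62 ⊆ 11111- [E]
  m63 ⊆ -11111,111-11,11111-
E = {-00010, -01101, 01-111, 011100, 10-101, 111-11, 11111-}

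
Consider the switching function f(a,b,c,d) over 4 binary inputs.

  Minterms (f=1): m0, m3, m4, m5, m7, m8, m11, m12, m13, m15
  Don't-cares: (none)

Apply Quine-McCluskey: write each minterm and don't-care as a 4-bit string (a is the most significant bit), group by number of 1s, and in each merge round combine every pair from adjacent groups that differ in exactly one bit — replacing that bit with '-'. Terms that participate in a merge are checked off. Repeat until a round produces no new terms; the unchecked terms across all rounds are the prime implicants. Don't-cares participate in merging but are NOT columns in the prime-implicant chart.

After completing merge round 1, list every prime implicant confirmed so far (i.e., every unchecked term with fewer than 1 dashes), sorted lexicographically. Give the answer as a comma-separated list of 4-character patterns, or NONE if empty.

NONE

size-2^0 implicants → 0000(✓)  0011(✓)  0100(✓)  0101(✓)  0111(✓)  1000(✓)  1011(✓)  1100(✓)  1101(✓)  1111(✓)
size-2^1 implicants → -000(✓)  -011(✓)  -100(✓)  -101(✓)  -111(✓)  0-00(✓)  0-11(✓)  01-1(✓)  010-(✓)  1-00(✓)  1-11(✓)  11-1(✓)  110-(✓)
size-2^2 implicants → --00  --11  -1-1  -10-
Unchecked terms (primes): --00, --11, -1-1, -10-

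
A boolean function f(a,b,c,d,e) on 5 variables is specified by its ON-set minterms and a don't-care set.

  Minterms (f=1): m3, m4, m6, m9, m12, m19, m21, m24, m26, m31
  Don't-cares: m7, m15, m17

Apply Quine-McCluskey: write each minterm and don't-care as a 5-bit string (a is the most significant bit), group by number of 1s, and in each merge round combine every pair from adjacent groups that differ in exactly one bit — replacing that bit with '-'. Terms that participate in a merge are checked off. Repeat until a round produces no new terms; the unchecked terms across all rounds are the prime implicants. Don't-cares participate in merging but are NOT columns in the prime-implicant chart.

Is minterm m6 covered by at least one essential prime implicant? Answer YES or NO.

NO

size-2^0 implicants → 00011(✓)  00100(✓)  00110(✓)  00111(✓)  01001  01100(✓)  01111(✓)  10001(✓)  10011(✓)  10101(✓)  11000(✓)  11010(✓)  11111(✓)
size-2^1 implicants → -0011  -1111  0-100  0-111  00-11  001-0  0011-  10-01  100-1  110-0
Unchecked terms (primes): -0011, -1111, 0-100, 0-111, 00-11, 001-0, 0011-, 01001, 10-01, 100-1, 110-0
Minterm coverage:
  m3 ⊆ -0011,00-11
  m4 ⊆ 0-100,001-0
  m6 ⊆ 001-0,0011-
  m9 ⊆ 01001 [E]
  m12 ⊆ 0-100 [E]
  m19 ⊆ -0011,100-1
  m21 ⊆ 10-01 [E]
  m24 ⊆ 110-0 [E]
  m26 ⊆ 110-0 [E]
  m31 ⊆ -1111 [E]
E = {-1111, 0-100, 01001, 10-01, 110-0}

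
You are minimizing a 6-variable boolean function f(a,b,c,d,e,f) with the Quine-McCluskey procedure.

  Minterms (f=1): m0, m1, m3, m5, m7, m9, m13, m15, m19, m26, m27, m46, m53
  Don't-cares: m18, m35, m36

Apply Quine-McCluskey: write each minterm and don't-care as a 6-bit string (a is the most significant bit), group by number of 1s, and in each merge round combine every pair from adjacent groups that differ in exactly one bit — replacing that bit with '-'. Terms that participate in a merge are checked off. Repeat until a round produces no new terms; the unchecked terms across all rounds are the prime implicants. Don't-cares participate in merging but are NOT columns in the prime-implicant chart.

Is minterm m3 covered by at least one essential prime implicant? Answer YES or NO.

NO

size-2^0 implicants → 000000(✓)  000001(✓)  000011(✓)  000101(✓)  000111(✓)  001001(✓)  001101(✓)  001111(✓)  010010(✓)  010011(✓)  011010(✓)  011011(✓)  100011(✓)  100100  101110  110101
size-2^1 implicants → -00011  0-0011  00-001(✓)  00-101(✓)  00-111(✓)  000-01(✓)  000-11(✓)  0000-1(✓)  00000-  0001-1(✓)  001-01(✓)  0011-1(✓)  01-010(✓)  01-011(✓)  01001-(✓)  01101-(✓)
size-2^2 implicants → 00--01  00-1-1  000--1  01-01-
Unchecked terms (primes): -00011, 0-0011, 00--01, 00-1-1, 000--1, 00000-, 01-01-, 100100, 101110, 110101
Minterm coverage:
  m0 ⊆ 00000- [E]
  m1 ⊆ 00--01,000--1,00000-
  m3 ⊆ -00011,0-0011,000--1
  m5 ⊆ 00--01,00-1-1,000--1
  m7 ⊆ 00-1-1,000--1
  m9 ⊆ 00--01 [E]
  m13 ⊆ 00--01,00-1-1
  m15 ⊆ 00-1-1 [E]
  m19 ⊆ 0-0011,01-01-
  m26 ⊆ 01-01- [E]
  m27 ⊆ 01-01- [E]
  m46 ⊆ 101110 [E]
  m53 ⊆ 110101 [E]
E = {00--01, 00-1-1, 00000-, 01-01-, 101110, 110101}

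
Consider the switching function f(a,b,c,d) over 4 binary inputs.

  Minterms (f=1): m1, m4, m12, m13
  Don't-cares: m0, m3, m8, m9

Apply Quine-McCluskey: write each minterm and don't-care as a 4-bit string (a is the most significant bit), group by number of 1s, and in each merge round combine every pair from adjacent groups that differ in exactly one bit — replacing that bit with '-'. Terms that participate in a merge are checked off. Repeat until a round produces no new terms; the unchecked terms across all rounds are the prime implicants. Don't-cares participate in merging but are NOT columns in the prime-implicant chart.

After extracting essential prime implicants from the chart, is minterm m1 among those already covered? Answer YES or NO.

size-2^0 implicants → 0000(✓)  0001(✓)  0011(✓)  0100(✓)  1000(✓)  1001(✓)  1100(✓)  1101(✓)
size-2^1 implicants → -000(✓)  -001(✓)  -100(✓)  0-00(✓)  00-1  000-(✓)  1-00(✓)  1-01(✓)  100-(✓)  110-(✓)
size-2^2 implicants → --00  -00-  1-0-
Unchecked terms (primes): --00, -00-, 00-1, 1-0-
Minterm coverage:
  m1 ⊆ -00-,00-1
  m4 ⊆ --00 [E]
  m12 ⊆ --00,1-0-
  m13 ⊆ 1-0- [E]
E = {--00, 1-0-}

NO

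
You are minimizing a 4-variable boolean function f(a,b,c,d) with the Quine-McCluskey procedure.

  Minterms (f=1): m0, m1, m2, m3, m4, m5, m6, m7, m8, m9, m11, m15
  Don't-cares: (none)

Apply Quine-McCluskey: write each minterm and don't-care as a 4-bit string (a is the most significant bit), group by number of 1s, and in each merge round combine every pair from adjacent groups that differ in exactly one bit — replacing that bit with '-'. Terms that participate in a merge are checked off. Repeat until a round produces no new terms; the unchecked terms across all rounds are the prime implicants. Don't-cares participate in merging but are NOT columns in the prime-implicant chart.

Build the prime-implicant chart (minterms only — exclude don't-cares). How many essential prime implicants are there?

Round 0: 0000✓ 0001✓ 0010✓ 0011✓ 0100✓ 0101✓ 0110✓ 0111✓ 1000✓ 1001✓ 1011✓ 1111✓
Round 1: -000✓ -001✓ -011✓ -111✓ 0-00✓ 0-01✓ 0-10✓ 0-11✓ 00-0✓ 00-1✓ 000-✓ 001-✓ 01-0✓ 01-1✓ 010-✓ 011-✓ 1-11✓ 10-1✓ 100-✓
Round 2: --11 -0-1 -00- 0--0✓ 0--1✓ 0-0-✓ 0-1-✓ 00--✓ 01--✓
Round 3: 0---
PIs = {--11, -0-1, -00-, 0---}
Coverage chart:
  m0: -00-,0---
  m1: -0-1,-00-,0---
  m2: 0--- ←essential
  m3: --11,-0-1,0---
  m4: 0--- ←essential
  m5: 0--- ←essential
  m6: 0--- ←essential
  m7: --11,0---
  m8: -00- ←essential
  m9: -0-1,-00-
  m11: --11,-0-1
  m15: --11 ←essential
Essential: --11, -00-, 0---

3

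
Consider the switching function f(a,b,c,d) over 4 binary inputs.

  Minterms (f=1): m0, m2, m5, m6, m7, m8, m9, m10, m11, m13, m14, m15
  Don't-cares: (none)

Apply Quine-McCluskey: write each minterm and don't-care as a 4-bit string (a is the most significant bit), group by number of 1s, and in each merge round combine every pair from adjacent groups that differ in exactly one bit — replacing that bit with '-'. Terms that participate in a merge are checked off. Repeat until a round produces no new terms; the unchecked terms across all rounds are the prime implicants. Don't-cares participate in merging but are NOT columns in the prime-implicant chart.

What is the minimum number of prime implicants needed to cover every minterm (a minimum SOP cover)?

4

size-2^0 implicants → 0000(✓)  0010(✓)  0101(✓)  0110(✓)  0111(✓)  1000(✓)  1001(✓)  1010(✓)  1011(✓)  1101(✓)  1110(✓)  1111(✓)
size-2^1 implicants → -000(✓)  -010(✓)  -101(✓)  -110(✓)  -111(✓)  0-10(✓)  00-0(✓)  01-1(✓)  011-(✓)  1-01(✓)  1-10(✓)  1-11(✓)  10-0(✓)  10-1(✓)  100-(✓)  101-(✓)  11-1(✓)  111-(✓)
size-2^2 implicants → --10  -0-0  -1-1  -11-  1--1  1-1-  10--
Unchecked terms (primes): --10, -0-0, -1-1, -11-, 1--1, 1-1-, 10--
Minterm coverage:
  m0 ⊆ -0-0 [E]
  m2 ⊆ --10,-0-0
  m5 ⊆ -1-1 [E]
  m6 ⊆ --10,-11-
  m7 ⊆ -1-1,-11-
  m8 ⊆ -0-0,10--
  m9 ⊆ 1--1,10--
  m10 ⊆ --10,-0-0,1-1-,10--
  m11 ⊆ 1--1,1-1-,10--
  m13 ⊆ -1-1,1--1
  m14 ⊆ --10,-11-,1-1-
  m15 ⊆ -1-1,-11-,1--1,1-1-
E = {-0-0, -1-1}
Petrick residual → --10, 1--1
Cover = cd' + b'd' + bd + ad  |cover|=4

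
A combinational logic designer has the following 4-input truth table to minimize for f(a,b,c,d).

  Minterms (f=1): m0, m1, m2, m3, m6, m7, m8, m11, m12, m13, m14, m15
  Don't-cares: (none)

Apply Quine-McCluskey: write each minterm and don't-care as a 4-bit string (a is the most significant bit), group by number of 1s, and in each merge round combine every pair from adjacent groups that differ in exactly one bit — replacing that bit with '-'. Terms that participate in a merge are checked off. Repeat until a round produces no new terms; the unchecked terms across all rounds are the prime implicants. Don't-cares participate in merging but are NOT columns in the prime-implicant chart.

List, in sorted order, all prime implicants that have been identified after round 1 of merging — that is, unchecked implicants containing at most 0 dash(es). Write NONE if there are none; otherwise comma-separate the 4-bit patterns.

NONE

[col 0] 0000*, 0001*, 0010*, 0011*, 0110*, 0111*, 1000*, 1011*, 1100*, 1101*, 1110*, 1111*
[col 1] -000, -011*, -110*, -111*, 0-10*, 0-11*, 00-0*, 00-1*, 000-*, 001-*, 011-*, 1-00, 1-11*, 11-0*, 11-1*, 110-*, 111-*
[col 2] --11, -11-, 0-1-, 00--, 11--
Prime implicants: --11, -000, -11-, 0-1-, 00--, 1-00, 11--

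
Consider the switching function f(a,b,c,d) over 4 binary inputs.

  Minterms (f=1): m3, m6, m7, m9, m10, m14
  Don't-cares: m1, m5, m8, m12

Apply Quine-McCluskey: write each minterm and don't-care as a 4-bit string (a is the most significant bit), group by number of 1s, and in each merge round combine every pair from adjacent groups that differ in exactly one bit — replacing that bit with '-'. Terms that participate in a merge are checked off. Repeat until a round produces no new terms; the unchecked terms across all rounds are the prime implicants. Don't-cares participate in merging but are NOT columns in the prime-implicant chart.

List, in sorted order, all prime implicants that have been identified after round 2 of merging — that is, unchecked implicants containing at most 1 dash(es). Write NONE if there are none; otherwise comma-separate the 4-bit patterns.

-001, -110, 011-, 100-

size-2^0 implicants → 0001(✓)  0011(✓)  0101(✓)  0110(✓)  0111(✓)  1000(✓)  1001(✓)  1010(✓)  1100(✓)  1110(✓)
size-2^1 implicants → -001  -110  0-01(✓)  0-11(✓)  00-1(✓)  01-1(✓)  011-  1-00(✓)  1-10(✓)  10-0(✓)  100-  11-0(✓)
size-2^2 implicants → 0--1  1--0
Unchecked terms (primes): -001, -110, 0--1, 011-, 1--0, 100-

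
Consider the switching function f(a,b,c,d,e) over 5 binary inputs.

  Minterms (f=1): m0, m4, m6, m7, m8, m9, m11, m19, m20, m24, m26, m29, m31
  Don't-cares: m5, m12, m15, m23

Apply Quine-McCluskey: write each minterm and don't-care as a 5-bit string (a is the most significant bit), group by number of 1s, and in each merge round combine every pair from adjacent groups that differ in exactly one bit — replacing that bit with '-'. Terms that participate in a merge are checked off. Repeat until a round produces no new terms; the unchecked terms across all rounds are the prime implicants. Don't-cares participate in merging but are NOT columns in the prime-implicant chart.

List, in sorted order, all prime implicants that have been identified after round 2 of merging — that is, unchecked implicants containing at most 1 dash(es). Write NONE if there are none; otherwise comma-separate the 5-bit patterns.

-0100, -1000, 01-11, 010-1, 0100-, 10-11, 110-0, 111-1

Round 0: 00000✓ 00100✓ 00101✓ 00110✓ 00111✓ 01000✓ 01001✓ 01011✓ 01100✓ 01111✓ 10011✓ 10100✓ 10111✓ 11000✓ 11010✓ 11101✓ 11111✓
Round 1: -0100 -0111✓ -1000 -1111✓ 0-000✓ 0-100✓ 0-111✓ 00-00✓ 001-0✓ 001-1✓ 0010-✓ 0011-✓ 01-00✓ 01-11 010-1 0100- 1-111✓ 10-11 110-0 111-1
Round 2: --111 0--00 001--
PIs = {--111, -0100, -1000, 0--00, 001--, 01-11, 010-1, 0100-, 10-11, 110-0, 111-1}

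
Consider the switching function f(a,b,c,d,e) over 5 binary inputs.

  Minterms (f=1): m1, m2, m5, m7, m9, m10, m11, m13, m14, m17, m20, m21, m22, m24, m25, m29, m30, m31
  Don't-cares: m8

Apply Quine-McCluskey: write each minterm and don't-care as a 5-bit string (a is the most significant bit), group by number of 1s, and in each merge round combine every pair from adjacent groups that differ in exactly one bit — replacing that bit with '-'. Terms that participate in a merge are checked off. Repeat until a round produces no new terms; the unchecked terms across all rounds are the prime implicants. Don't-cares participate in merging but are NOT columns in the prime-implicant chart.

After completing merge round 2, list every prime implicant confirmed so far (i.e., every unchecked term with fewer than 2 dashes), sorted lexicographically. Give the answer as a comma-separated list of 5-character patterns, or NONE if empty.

[col 0] 00001*, 00010*, 00101*, 00111*, 01000*, 01001*, 01010*, 01011*, 01101*, 01110*, 10001*, 10100*, 10101*, 10110*, 11000*, 11001*, 11101*, 11110*, 11111*
[col 1] -0001*, -0101*, -1000*, -1001*, -1101*, -1110, 0-001*, 0-010, 0-101*, 00-01*, 001-1, 01-01*, 01-10, 010-0*, 010-1*, 0100-*, 0101-*, 1-001*, 1-101*, 1-110, 10-01*, 101-0, 1010-, 11-01*, 1100-*, 111-1, 1111-
[col 2] --001*, --101*, -0-01*, -1-01*, -100-, 0--01*, 010--, 1--01*
[col 3] ---01
Prime implicants: ---01, -100-, -1110, 0-010, 001-1, 01-10, 010--, 1-110, 101-0, 1010-, 111-1, 1111-

-1110, 0-010, 001-1, 01-10, 1-110, 101-0, 1010-, 111-1, 1111-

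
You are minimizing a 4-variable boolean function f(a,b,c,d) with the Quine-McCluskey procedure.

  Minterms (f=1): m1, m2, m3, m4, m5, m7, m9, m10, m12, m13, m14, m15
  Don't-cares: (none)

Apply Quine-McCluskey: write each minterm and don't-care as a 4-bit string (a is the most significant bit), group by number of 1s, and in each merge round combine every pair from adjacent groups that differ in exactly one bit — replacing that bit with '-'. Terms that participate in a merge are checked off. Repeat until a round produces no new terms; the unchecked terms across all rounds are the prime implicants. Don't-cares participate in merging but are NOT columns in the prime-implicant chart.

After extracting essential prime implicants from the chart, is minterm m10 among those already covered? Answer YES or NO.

NO

[col 0] 0001*, 0010*, 0011*, 0100*, 0101*, 0111*, 1001*, 1010*, 1100*, 1101*, 1110*, 1111*
[col 1] -001*, -010, -100*, -101*, -111*, 0-01*, 0-11*, 00-1*, 001-, 01-1*, 010-*, 1-01*, 1-10, 11-0*, 11-1*, 110-*, 111-*
[col 2] --01, -1-1, -10-, 0--1, 11--
Prime implicants: --01, -010, -1-1, -10-, 0--1, 001-, 1-10, 11--
PI chart (minterm → PIs covering it):
  1 | --01,0--1
  2 | -010,001-
  3 | 0--1,001-
  4 | -10-  (sole → essential)
  5 | --01,-1-1,-10-,0--1
  7 | -1-1,0--1
  9 | --01  (sole → essential)
  10 | -010,1-10
  12 | -10-,11--
  13 | --01,-1-1,-10-,11--
  14 | 1-10,11--
  15 | -1-1,11--
Essential prime implicants: --01, -10-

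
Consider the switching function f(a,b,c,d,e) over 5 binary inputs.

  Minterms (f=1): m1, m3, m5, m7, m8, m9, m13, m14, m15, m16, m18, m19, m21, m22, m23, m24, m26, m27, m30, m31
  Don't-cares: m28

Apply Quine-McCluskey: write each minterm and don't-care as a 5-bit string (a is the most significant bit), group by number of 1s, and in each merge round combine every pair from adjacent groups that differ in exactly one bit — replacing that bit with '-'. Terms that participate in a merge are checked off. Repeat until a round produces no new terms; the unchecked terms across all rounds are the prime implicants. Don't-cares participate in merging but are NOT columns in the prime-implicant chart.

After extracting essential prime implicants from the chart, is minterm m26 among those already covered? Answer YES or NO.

size-2^0 implicants → 00001(✓)  00011(✓)  00101(✓)  00111(✓)  01000(✓)  01001(✓)  01101(✓)  01110(✓)  01111(✓)  10000(✓)  10010(✓)  10011(✓)  10101(✓)  10110(✓)  10111(✓)  11000(✓)  11010(✓)  11011(✓)  11100(✓)  11110(✓)  11111(✓)
size-2^1 implicants → -0011(✓)  -0101(✓)  -0111(✓)  -1000  -1110(✓)  -1111(✓)  0-001(✓)  0-101(✓)  0-111(✓)  00-01(✓)  00-11(✓)  000-1(✓)  001-1(✓)  01-01(✓)  0100-  011-1(✓)  0111-(✓)  1-000(✓)  1-010(✓)  1-011(✓)  1-110(✓)  1-111(✓)  10-10(✓)  10-11(✓)  100-0(✓)  1001-(✓)  101-1(✓)  1011-(✓)  11-00(✓)  11-10(✓)  11-11(✓)  110-0(✓)  1101-(✓)  111-0(✓)  1111-(✓)
size-2^2 implicants → --111  -0-11  -01-1  -111-  0--01  0-1-1  00--1  1--10(✓)  1--11(✓)  1-0-0  1-01-(✓)  1-11-(✓)  10-1-(✓)  11--0  11-1-(✓)
size-2^3 implicants → 1--1-
Unchecked terms (primes): --111, -0-11, -01-1, -1000, -111-, 0--01, 0-1-1, 00--1, 0100-, 1--1-, 1-0-0, 11--0
Minterm coverage:
  m1 ⊆ 0--01,00--1
  m3 ⊆ -0-11,00--1
  m5 ⊆ -01-1,0--01,0-1-1,00--1
  m7 ⊆ --111,-0-11,-01-1,0-1-1,00--1
  m8 ⊆ -1000,0100-
  m9 ⊆ 0--01,0100-
  m13 ⊆ 0--01,0-1-1
  m14 ⊆ -111- [E]
  m15 ⊆ --111,-111-,0-1-1
  m16 ⊆ 1-0-0 [E]
  m18 ⊆ 1--1-,1-0-0
  m19 ⊆ -0-11,1--1-
  m21 ⊆ -01-1 [E]
  m22 ⊆ 1--1- [E]
  m23 ⊆ --111,-0-11,-01-1,1--1-
  m24 ⊆ -1000,1-0-0,11--0
  m26 ⊆ 1--1-,1-0-0,11--0
  m27 ⊆ 1--1- [E]
  m30 ⊆ -111-,1--1-,11--0
  m31 ⊆ --111,-111-,1--1-
E = {-01-1, -111-, 1--1-, 1-0-0}

YES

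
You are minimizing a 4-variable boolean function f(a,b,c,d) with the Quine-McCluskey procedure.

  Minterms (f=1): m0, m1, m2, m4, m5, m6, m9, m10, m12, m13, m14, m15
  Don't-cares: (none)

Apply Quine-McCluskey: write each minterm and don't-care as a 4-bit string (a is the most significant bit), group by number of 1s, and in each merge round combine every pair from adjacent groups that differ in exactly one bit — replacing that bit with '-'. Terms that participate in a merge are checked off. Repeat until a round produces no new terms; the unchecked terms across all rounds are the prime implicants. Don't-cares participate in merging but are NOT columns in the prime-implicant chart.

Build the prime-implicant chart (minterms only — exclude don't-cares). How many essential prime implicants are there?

3

size-2^0 implicants → 0000(✓)  0001(✓)  0010(✓)  0100(✓)  0101(✓)  0110(✓)  1001(✓)  1010(✓)  1100(✓)  1101(✓)  1110(✓)  1111(✓)
size-2^1 implicants → -001(✓)  -010(✓)  -100(✓)  -101(✓)  -110(✓)  0-00(✓)  0-01(✓)  0-10(✓)  00-0(✓)  000-(✓)  01-0(✓)  010-(✓)  1-01(✓)  1-10(✓)  11-0(✓)  11-1(✓)  110-(✓)  111-(✓)
size-2^2 implicants → --01  --10  -1-0  -10-  0--0  0-0-  11--
Unchecked terms (primes): --01, --10, -1-0, -10-, 0--0, 0-0-, 11--
Minterm coverage:
  m0 ⊆ 0--0,0-0-
  m1 ⊆ --01,0-0-
  m2 ⊆ --10,0--0
  m4 ⊆ -1-0,-10-,0--0,0-0-
  m5 ⊆ --01,-10-,0-0-
  m6 ⊆ --10,-1-0,0--0
  m9 ⊆ --01 [E]
  m10 ⊆ --10 [E]
  m12 ⊆ -1-0,-10-,11--
  m13 ⊆ --01,-10-,11--
  m14 ⊆ --10,-1-0,11--
  m15 ⊆ 11-- [E]
E = {--01, --10, 11--}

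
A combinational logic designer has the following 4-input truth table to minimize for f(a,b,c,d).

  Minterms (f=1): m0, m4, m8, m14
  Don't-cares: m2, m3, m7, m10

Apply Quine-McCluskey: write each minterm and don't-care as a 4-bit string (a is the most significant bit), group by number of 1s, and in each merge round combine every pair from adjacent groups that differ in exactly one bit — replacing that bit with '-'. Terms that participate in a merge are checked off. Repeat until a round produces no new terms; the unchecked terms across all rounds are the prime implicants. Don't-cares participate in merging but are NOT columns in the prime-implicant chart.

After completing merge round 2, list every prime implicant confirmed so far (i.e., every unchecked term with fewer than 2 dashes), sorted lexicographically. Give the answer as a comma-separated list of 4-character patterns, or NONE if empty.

size-2^0 implicants → 0000(✓)  0010(✓)  0011(✓)  0100(✓)  0111(✓)  1000(✓)  1010(✓)  1110(✓)
size-2^1 implicants → -000(✓)  -010(✓)  0-00  0-11  00-0(✓)  001-  1-10  10-0(✓)
size-2^2 implicants → -0-0
Unchecked terms (primes): -0-0, 0-00, 0-11, 001-, 1-10

0-00, 0-11, 001-, 1-10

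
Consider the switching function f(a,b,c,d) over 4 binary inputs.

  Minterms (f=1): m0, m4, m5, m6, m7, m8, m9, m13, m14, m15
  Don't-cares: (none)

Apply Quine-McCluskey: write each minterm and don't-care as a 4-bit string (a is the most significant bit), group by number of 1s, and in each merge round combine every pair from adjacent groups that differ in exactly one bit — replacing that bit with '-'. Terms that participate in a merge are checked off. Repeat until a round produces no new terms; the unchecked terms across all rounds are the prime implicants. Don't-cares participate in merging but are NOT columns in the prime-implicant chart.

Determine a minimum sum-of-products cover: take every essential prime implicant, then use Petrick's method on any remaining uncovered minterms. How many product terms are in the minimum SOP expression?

4

[col 0] 0000*, 0100*, 0101*, 0110*, 0111*, 1000*, 1001*, 1101*, 1110*, 1111*
[col 1] -000, -101*, -110*, -111*, 0-00, 01-0*, 01-1*, 010-*, 011-*, 1-01, 100-, 11-1*, 111-*
[col 2] -1-1, -11-, 01--
Prime implicants: -000, -1-1, -11-, 0-00, 01--, 1-01, 100-
PI chart (minterm → PIs covering it):
  0 | -000,0-00
  4 | 0-00,01--
  5 | -1-1,01--
  6 | -11-,01--
  7 | -1-1,-11-,01--
  8 | -000,100-
  9 | 1-01,100-
  13 | -1-1,1-01
  14 | -11-  (sole → essential)
  15 | -1-1,-11-
Essential prime implicants: -11-
Petrick residual → -000, 01--, 1-01
Minimum SOP uses 4 PIs: b'c'd' + bc + a'b + ac'd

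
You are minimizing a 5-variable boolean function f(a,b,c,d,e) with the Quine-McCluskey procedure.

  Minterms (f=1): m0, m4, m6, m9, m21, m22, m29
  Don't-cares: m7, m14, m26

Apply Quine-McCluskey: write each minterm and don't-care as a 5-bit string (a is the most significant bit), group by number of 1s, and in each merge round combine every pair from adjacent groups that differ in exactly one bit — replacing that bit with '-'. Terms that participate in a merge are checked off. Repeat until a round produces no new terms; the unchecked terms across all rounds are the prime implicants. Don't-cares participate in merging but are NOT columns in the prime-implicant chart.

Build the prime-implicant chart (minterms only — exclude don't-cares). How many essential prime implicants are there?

[col 0] 00000*, 00100*, 00110*, 00111*, 01001, 01110*, 10101*, 10110*, 11010, 11101*
[col 1] -0110, 0-110, 00-00, 001-0, 0011-, 1-101
Prime implicants: -0110, 0-110, 00-00, 001-0, 0011-, 01001, 1-101, 11010
PI chart (minterm → PIs covering it):
  0 | 00-00  (sole → essential)
  4 | 00-00,001-0
  6 | -0110,0-110,001-0,0011-
  9 | 01001  (sole → essential)
  21 | 1-101  (sole → essential)
  22 | -0110  (sole → essential)
  29 | 1-101  (sole → essential)
Essential prime implicants: -0110, 00-00, 01001, 1-101

4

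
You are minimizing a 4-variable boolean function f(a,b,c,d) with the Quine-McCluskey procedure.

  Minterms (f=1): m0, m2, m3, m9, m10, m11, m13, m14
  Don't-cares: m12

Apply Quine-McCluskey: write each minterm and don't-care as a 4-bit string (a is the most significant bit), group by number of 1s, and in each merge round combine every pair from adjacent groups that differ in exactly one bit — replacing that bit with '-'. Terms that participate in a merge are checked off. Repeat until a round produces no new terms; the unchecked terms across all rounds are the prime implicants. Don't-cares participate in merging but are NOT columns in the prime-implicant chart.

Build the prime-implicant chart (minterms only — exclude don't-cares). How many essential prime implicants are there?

size-2^0 implicants → 0000(✓)  0010(✓)  0011(✓)  1001(✓)  1010(✓)  1011(✓)  1100(✓)  1101(✓)  1110(✓)
size-2^1 implicants → -010(✓)  -011(✓)  00-0  001-(✓)  1-01  1-10  10-1  101-(✓)  11-0  110-
size-2^2 implicants → -01-
Unchecked terms (primes): -01-, 00-0, 1-01, 1-10, 10-1, 11-0, 110-
Minterm coverage:
  m0 ⊆ 00-0 [E]
  m2 ⊆ -01-,00-0
  m3 ⊆ -01- [E]
  m9 ⊆ 1-01,10-1
  m10 ⊆ -01-,1-10
  m11 ⊆ -01-,10-1
  m13 ⊆ 1-01,110-
  m14 ⊆ 1-10,11-0
E = {-01-, 00-0}

2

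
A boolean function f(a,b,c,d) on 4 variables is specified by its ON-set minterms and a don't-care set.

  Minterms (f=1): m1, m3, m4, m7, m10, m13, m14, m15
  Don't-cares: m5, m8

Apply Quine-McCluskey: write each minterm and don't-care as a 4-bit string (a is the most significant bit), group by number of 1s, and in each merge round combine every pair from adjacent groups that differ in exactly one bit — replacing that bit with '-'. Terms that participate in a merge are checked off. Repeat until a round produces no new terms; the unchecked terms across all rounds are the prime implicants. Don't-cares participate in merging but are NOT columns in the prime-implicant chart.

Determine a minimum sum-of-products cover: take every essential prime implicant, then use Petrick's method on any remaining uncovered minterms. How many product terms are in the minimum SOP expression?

4

size-2^0 implicants → 0001(✓)  0011(✓)  0100(✓)  0101(✓)  0111(✓)  1000(✓)  1010(✓)  1101(✓)  1110(✓)  1111(✓)
size-2^1 implicants → -101(✓)  -111(✓)  0-01(✓)  0-11(✓)  00-1(✓)  01-1(✓)  010-  1-10  10-0  11-1(✓)  111-
size-2^2 implicants → -1-1  0--1
Unchecked terms (primes): -1-1, 0--1, 010-, 1-10, 10-0, 111-
Minterm coverage:
  m1 ⊆ 0--1 [E]
  m3 ⊆ 0--1 [E]
  m4 ⊆ 010- [E]
  m7 ⊆ -1-1,0--1
  m10 ⊆ 1-10,10-0
  m13 ⊆ -1-1 [E]
  m14 ⊆ 1-10,111-
  m15 ⊆ -1-1,111-
E = {-1-1, 0--1, 010-}
Petrick residual → 1-10
Cover = bd + a'd + a'bc' + acd'  |cover|=4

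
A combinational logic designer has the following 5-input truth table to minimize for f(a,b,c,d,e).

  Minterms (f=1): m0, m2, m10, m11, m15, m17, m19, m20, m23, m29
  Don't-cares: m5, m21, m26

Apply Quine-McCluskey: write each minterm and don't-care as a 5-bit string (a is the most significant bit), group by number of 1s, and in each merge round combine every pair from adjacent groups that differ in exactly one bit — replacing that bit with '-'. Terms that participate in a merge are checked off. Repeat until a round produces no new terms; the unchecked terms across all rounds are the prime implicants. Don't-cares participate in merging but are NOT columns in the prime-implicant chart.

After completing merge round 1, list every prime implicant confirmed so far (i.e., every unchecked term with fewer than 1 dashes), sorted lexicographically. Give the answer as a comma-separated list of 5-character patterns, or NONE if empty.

size-2^0 implicants → 00000(✓)  00010(✓)  00101(✓)  01010(✓)  01011(✓)  01111(✓)  10001(✓)  10011(✓)  10100(✓)  10101(✓)  10111(✓)  11010(✓)  11101(✓)
size-2^1 implicants → -0101  -1010  0-010  000-0  01-11  0101-  1-101  10-01(✓)  10-11(✓)  100-1(✓)  101-1(✓)  1010-
size-2^2 implicants → 10--1
Unchecked terms (primes): -0101, -1010, 0-010, 000-0, 01-11, 0101-, 1-101, 10--1, 1010-

NONE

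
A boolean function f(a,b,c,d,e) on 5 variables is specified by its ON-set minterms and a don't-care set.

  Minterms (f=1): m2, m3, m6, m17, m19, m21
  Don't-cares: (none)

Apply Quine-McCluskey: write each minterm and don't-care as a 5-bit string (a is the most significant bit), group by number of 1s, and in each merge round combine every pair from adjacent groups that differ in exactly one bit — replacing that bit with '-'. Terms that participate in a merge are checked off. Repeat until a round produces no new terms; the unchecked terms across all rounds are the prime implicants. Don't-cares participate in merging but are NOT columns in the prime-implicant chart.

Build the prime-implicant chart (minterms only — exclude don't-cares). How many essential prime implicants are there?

size-2^0 implicants → 00010(✓)  00011(✓)  00110(✓)  10001(✓)  10011(✓)  10101(✓)
size-2^1 implicants → -0011  00-10  0001-  10-01  100-1
Unchecked terms (primes): -0011, 00-10, 0001-, 10-01, 100-1
Minterm coverage:
  m2 ⊆ 00-10,0001-
  m3 ⊆ -0011,0001-
  m6 ⊆ 00-10 [E]
  m17 ⊆ 10-01,100-1
  m19 ⊆ -0011,100-1
  m21 ⊆ 10-01 [E]
E = {00-10, 10-01}

2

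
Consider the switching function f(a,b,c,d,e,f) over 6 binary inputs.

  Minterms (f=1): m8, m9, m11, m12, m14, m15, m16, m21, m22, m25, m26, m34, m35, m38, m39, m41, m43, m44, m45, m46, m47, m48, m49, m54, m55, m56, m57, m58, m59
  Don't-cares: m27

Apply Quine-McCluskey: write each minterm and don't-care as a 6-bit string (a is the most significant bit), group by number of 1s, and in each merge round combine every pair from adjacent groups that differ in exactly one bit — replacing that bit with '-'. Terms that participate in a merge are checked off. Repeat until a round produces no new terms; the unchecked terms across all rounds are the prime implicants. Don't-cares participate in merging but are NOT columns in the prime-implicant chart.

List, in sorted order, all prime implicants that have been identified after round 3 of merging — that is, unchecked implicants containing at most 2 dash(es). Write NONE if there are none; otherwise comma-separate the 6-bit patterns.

-01-11, -011-0, -0111-, -10000, -10110, -1101-, 001-00, 00100-, 010101, 1-011-, 10--11, 10-11-, 100-1-, 101--1, 1011--, 11-00-, 1110--

[col 0] 001000*, 001001*, 001011*, 001100*, 001110*, 001111*, 010000*, 010101, 010110*, 011001*, 011010*, 011011*, 100010*, 100011*, 100110*, 100111*, 101001*, 101011*, 101100*, 101101*, 101110*, 101111*, 110000*, 110001*, 110110*, 110111*, 111000*, 111001*, 111010*, 111011*
[col 1] -01001*, -01011*, -01100*, -01110*, -01111*, -10000, -10110, -11001*, -11010*, -11011*, 0-1001*, 0-1011*, 001-00, 001-11*, 0010-1*, 00100-, 0011-0*, 00111-*, 0110-1*, 01101-*, 1-0110*, 1-0111*, 1-1001*, 1-1011*, 10-011*, 10-110*, 10-111*, 100-10*, 100-11*, 10001-*, 10011-*, 101-01*, 101-11*, 1010-1*, 1011-0*, 1011-1*, 10110-*, 10111-*, 11-000*, 11-001*, 11000-*, 11011-*, 1110-0*, 1110-1*, 11100-*, 11101-*
[col 2] --1001*, --1011*, -01-11, -010-1*, -011-0, -0111-, -110-1*, -1101-, 0-10-1*, 1-011-, 1-10-1*, 10--11, 10-11-, 100-1-, 101--1, 1011--, 11-00-, 1110--
[col 3] --10-1
Prime implicants: --10-1, -01-11, -011-0, -0111-, -10000, -10110, -1101-, 001-00, 00100-, 010101, 1-011-, 10--11, 10-11-, 100-1-, 101--1, 1011--, 11-00-, 1110--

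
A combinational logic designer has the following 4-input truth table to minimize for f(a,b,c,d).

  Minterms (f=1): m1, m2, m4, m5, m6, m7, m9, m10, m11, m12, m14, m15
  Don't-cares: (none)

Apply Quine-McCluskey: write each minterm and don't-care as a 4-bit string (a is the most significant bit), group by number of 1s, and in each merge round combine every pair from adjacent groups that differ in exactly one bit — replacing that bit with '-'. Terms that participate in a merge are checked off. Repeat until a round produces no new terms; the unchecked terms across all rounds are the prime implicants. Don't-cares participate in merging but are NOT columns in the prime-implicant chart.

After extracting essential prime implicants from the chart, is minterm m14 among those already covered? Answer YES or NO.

Round 0: 0001✓ 0010✓ 0100✓ 0101✓ 0110✓ 0111✓ 1001✓ 1010✓ 1011✓ 1100✓ 1110✓ 1111✓
Round 1: -001 -010✓ -100✓ -110✓ -111✓ 0-01 0-10✓ 01-0✓ 01-1✓ 010-✓ 011-✓ 1-10✓ 1-11✓ 10-1 101-✓ 11-0✓ 111-✓
Round 2: --10 -1-0 -11- 01-- 1-1-
PIs = {--10, -001, -1-0, -11-, 0-01, 01--, 1-1-, 10-1}
Coverage chart:
  m1: -001,0-01
  m2: --10 ←essential
  m4: -1-0,01--
  m5: 0-01,01--
  m6: --10,-1-0,-11-,01--
  m7: -11-,01--
  m9: -001,10-1
  m10: --10,1-1-
  m11: 1-1-,10-1
  m12: -1-0 ←essential
  m14: --10,-1-0,-11-,1-1-
  m15: -11-,1-1-
Essential: --10, -1-0

YES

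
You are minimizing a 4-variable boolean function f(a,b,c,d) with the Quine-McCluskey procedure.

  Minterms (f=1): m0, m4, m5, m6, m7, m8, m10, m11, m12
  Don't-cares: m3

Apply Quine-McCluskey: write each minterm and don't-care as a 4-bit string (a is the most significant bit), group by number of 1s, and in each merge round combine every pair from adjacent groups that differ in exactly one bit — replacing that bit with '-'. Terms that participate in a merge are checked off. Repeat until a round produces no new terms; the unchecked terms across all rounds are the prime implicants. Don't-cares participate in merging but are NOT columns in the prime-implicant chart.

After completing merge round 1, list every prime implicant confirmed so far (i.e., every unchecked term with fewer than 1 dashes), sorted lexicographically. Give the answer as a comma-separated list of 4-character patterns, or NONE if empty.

[col 0] 0000*, 0011*, 0100*, 0101*, 0110*, 0111*, 1000*, 1010*, 1011*, 1100*
[col 1] -000*, -011, -100*, 0-00*, 0-11, 01-0*, 01-1*, 010-*, 011-*, 1-00*, 10-0, 101-
[col 2] --00, 01--
Prime implicants: --00, -011, 0-11, 01--, 10-0, 101-

NONE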